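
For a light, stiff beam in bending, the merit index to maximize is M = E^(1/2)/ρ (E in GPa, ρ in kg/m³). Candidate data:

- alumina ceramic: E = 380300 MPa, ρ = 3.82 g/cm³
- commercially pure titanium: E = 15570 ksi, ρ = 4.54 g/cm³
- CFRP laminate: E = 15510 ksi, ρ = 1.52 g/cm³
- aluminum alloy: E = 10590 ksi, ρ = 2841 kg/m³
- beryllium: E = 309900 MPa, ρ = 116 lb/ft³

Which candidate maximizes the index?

Convert each candidate to consistent units, then evaluate M:
  alumina ceramic: E = 380.3 GPa, ρ = 3820 kg/m³
  commercially pure titanium: E = 107.4 GPa, ρ = 4540 kg/m³
  CFRP laminate: E = 106.9 GPa, ρ = 1520 kg/m³
  aluminum alloy: E = 73.02 GPa, ρ = 2841 kg/m³
  beryllium: E = 309.9 GPa, ρ = 1858 kg/m³
  beryllium: M = 9.47×10⁻³
  CFRP laminate: M = 6.80×10⁻³
  alumina ceramic: M = 5.11×10⁻³
  aluminum alloy: M = 3.01×10⁻³
  commercially pure titanium: M = 2.28×10⁻³
Beryllium has the largest M.

beryllium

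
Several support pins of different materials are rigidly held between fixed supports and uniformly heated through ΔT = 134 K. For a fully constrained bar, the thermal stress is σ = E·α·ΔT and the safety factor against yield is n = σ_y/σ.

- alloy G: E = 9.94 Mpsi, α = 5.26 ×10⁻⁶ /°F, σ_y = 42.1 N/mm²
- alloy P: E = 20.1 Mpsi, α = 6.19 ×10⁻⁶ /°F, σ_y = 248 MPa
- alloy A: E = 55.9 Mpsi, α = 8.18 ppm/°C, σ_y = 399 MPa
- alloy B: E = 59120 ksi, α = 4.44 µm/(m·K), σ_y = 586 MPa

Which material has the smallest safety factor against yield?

With everything in SI (GPa, ×10⁻⁶/K, MPa):
  alloy G: E = 68.53, α = 9.47, σ_y = 42.10 → σ = 86.9 MPa, n = 0.484
  alloy P: E = 138.6, α = 11.1, σ_y = 248.0 → σ = 207 MPa, n = 1.20
  alloy A: E = 385.4, α = 8.18, σ_y = 399.0 → σ = 422 MPa, n = 0.944
  alloy B: E = 407.6, α = 4.44, σ_y = 586.0 → σ = 243 MPa, n = 2.42
The minimum is alloy G at n = 0.484.

alloy G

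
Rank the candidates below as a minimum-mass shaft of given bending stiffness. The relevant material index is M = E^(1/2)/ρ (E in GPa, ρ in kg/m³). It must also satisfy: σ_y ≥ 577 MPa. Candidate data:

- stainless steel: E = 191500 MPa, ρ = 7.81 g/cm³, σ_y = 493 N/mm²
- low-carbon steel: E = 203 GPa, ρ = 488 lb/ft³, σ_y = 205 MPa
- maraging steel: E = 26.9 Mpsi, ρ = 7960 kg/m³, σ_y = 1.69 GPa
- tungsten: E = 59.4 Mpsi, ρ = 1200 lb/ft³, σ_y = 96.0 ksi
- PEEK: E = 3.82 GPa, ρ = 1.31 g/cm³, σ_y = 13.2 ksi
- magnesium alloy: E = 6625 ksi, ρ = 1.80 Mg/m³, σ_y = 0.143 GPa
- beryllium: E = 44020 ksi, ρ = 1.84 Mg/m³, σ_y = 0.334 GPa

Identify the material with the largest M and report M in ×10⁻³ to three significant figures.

Screen on constraints: σ_y ≥ 577 MPa. Survivors: maraging steel, tungsten.
Putting every candidate on a common basis:
  maraging steel: E = 185.5 GPa, ρ = 7960 kg/m³
  tungsten: E = 409.5 GPa, ρ = 19220 kg/m³
  maraging steel: M = 1.71×10⁻³
  tungsten: M = 1.05×10⁻³
The maximum is for maraging steel.

maraging steel, M = 1.71×10⁻³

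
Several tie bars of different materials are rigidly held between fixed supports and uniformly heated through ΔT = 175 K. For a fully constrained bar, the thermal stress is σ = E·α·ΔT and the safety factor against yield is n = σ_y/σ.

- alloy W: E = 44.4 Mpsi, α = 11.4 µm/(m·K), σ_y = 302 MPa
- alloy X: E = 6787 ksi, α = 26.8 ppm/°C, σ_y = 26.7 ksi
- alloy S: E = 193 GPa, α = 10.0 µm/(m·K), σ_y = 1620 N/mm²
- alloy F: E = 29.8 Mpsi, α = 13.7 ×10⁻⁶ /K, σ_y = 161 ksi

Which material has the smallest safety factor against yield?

alloy W

Per material, after unit conversion:
  alloy W: E = 306.1, α = 11.4, σ_y = 302.0 → σ = 611 MPa, n = 0.494
  alloy X: E = 46.79, α = 26.8, σ_y = 184.1 → σ = 219 MPa, n = 0.839
  alloy S: E = 193.0, α = 10.0, σ_y = 1620 → σ = 338 MPa, n = 4.80
  alloy F: E = 205.5, α = 13.7, σ_y = 1110 → σ = 493 MPa, n = 2.25
The minimum is alloy W at n = 0.494.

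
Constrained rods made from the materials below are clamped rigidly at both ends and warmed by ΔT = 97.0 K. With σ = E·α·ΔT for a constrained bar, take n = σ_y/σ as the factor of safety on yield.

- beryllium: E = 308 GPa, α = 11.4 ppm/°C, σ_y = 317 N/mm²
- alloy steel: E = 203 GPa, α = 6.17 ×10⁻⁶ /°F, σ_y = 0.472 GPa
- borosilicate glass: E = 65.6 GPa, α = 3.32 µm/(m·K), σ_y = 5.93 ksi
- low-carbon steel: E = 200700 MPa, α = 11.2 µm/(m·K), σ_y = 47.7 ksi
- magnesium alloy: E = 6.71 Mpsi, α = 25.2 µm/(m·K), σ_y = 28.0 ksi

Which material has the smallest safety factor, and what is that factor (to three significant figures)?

With everything in SI (GPa, ×10⁻⁶/K, MPa):
  beryllium: E = 308.0, α = 11.4, σ_y = 317.0 → σ = 341 MPa, n = 0.931
  alloy steel: E = 203.0, α = 11.1, σ_y = 472.0 → σ = 219 MPa, n = 2.16
  borosilicate glass: E = 65.60, α = 3.32, σ_y = 40.89 → σ = 21.1 MPa, n = 1.94
  low-carbon steel: E = 200.7, α = 11.2, σ_y = 328.9 → σ = 218 MPa, n = 1.51
  magnesium alloy: E = 46.26, α = 25.2, σ_y = 193.1 → σ = 113 MPa, n = 1.71
The minimum is beryllium at n = 0.931.

beryllium, n = 0.931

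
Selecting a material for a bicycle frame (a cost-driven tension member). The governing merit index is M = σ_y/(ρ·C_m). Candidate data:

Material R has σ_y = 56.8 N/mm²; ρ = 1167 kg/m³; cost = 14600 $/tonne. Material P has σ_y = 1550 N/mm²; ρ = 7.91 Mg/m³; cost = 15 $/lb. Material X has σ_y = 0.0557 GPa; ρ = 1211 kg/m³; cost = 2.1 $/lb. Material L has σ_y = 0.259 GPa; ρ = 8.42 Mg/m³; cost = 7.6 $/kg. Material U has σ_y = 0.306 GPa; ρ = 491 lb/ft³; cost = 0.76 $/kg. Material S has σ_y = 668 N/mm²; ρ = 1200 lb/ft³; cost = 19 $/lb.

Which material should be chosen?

Convert each candidate to consistent units, then evaluate M:
  material R: σ_y = 56.80 MPa, ρ = 1167 kg/m³, cost = 14.60 $/kg
  material P: σ_y = 1550 MPa, ρ = 7910 kg/m³, cost = 33.07 $/kg
  material X: σ_y = 55.70 MPa, ρ = 1211 kg/m³, cost = 4.630 $/kg
  material L: σ_y = 259.0 MPa, ρ = 8420 kg/m³, cost = 7.600 $/kg
  material U: σ_y = 306.0 MPa, ρ = 7865 kg/m³, cost = 0.7600 $/kg
  material S: σ_y = 668.0 MPa, ρ = 19220 kg/m³, cost = 41.89 $/kg
  material U: M = 51.2 kN·m per $
  material X: M = 9.93 kN·m per $
  material P: M = 5.93 kN·m per $
  material L: M = 4.05 kN·m per $
  material R: M = 3.33 kN·m per $
  material S: M = 0.830 kN·m per $
The maximum is for material U.

material U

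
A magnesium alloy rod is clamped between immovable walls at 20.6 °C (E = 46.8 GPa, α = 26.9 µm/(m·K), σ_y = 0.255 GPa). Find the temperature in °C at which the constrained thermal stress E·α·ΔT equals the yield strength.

223 °C

σ_y = 0.255 GPa = 255.0 MPa.
E·α·ΔT = 255.0 MPa ⇒ ΔT = 255.0 / (46.80×10³ × 26.9×10⁻⁶) = 202.6 K.
T = 20.6 + 202.6 = 223.2 °C.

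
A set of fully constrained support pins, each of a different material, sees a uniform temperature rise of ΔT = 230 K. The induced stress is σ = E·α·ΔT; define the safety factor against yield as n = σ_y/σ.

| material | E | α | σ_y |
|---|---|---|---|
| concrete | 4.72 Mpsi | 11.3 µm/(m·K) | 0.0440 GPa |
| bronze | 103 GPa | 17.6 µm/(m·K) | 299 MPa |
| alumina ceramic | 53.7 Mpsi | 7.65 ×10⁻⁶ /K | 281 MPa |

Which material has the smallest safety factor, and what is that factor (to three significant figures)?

alumina ceramic, n = 0.431

In consistent units (E in GPa, α in ×10⁻⁶/K, σ_y in MPa):
  concrete: E = 32.54, α = 11.3, σ_y = 44.00 → σ = 84.6 MPa, n = 0.520
  bronze: E = 103.0, α = 17.6, σ_y = 299.0 → σ = 417 MPa, n = 0.717
  alumina ceramic: E = 370.2, α = 7.65, σ_y = 281.0 → σ = 651 MPa, n = 0.431
Alumina ceramic has the lowest safety factor, n = 0.431.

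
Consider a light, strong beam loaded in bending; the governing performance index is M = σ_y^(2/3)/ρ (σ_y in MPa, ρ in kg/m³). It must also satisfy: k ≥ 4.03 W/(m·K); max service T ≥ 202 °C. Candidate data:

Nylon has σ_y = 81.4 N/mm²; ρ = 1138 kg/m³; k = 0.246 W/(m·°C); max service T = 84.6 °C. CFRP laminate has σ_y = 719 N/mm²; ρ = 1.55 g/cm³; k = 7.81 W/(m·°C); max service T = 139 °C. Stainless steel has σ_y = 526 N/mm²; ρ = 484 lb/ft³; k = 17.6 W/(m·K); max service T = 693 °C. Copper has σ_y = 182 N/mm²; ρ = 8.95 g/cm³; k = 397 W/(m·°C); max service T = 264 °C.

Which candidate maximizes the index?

stainless steel

Screen on constraints: k ≥ 4.03 W/(m·K); max service T ≥ 202 °C. Survivors: stainless steel, copper.
After converting to SI:
  stainless steel: σ_y = 526.0 MPa, ρ = 7753 kg/m³
  copper: σ_y = 182.0 MPa, ρ = 8950 kg/m³
  stainless steel: M = 8.40×10⁻³
  copper: M = 3.59×10⁻³
The maximum is for stainless steel.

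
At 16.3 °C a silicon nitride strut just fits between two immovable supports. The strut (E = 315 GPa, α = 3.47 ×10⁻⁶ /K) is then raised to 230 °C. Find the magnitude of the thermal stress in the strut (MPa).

ΔT = 213.7 K. Constrained thermal stress σ = E·α·ΔT = 315.0×10³ MPa × 3.47×10⁻⁶ × 213.7 = 234 MPa (compressive).

234 MPa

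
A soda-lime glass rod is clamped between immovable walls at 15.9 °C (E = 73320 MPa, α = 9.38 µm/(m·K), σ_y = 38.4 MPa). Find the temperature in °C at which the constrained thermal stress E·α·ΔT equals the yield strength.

E = 73320 MPa = 73.32 GPa.
E·α·ΔT = 38.40 MPa ⇒ ΔT = 38.40 / (73.32×10³ × 9.38×10⁻⁶) = 55.83 K.
T = 15.9 + 55.83 = 71.73 °C.

71.7 °C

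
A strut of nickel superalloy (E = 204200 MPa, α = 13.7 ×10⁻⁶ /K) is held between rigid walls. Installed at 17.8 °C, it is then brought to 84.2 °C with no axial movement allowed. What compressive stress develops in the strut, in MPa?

E = 204200 MPa = 204.2 GPa.
ΔT = 66.40 K. Constrained thermal stress σ = E·α·ΔT = 204.2×10³ MPa × 13.7×10⁻⁶ × 66.40 = 186 MPa (compressive).

186 MPa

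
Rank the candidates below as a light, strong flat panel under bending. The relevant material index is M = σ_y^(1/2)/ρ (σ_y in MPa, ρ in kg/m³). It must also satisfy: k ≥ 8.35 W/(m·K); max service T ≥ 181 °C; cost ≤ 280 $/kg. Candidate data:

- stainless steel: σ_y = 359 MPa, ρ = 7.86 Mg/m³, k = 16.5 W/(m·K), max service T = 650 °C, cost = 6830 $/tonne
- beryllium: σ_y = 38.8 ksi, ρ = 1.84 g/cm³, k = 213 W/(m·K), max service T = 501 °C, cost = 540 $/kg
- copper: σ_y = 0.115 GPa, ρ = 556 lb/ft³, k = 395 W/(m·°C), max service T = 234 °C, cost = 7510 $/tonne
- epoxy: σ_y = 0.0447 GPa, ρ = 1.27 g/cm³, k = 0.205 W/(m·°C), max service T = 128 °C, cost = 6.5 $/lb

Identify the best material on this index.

Screen on constraints: k ≥ 8.35 W/(m·K); max service T ≥ 181 °C; cost ≤ 280 $/kg. Survivors: stainless steel, copper.
Putting every candidate on a common basis:
  stainless steel: σ_y = 359.0 MPa, ρ = 7860 kg/m³
  copper: σ_y = 115.0 MPa, ρ = 8906 kg/m³
  stainless steel: M = 2.41×10⁻³
  copper: M = 1.20×10⁻³
Stainless steel ranks first.

stainless steel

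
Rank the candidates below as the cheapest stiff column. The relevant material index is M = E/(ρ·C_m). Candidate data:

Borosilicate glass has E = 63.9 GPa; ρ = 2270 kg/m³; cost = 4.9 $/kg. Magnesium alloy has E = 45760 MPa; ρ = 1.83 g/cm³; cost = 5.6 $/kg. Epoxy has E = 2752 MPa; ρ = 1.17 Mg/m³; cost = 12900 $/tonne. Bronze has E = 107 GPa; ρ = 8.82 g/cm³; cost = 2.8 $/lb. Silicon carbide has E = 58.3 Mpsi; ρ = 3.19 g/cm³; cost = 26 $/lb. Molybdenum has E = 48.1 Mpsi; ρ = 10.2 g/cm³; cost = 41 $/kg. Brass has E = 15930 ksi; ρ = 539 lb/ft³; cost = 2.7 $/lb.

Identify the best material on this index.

After converting to SI:
  borosilicate glass: E = 63.90 GPa, ρ = 2270 kg/m³, cost = 4.900 $/kg
  magnesium alloy: E = 45.76 GPa, ρ = 1830 kg/m³, cost = 5.600 $/kg
  epoxy: E = 2.752 GPa, ρ = 1170 kg/m³, cost = 12.90 $/kg
  bronze: E = 107.0 GPa, ρ = 8820 kg/m³, cost = 6.173 $/kg
  silicon carbide: E = 402.0 GPa, ρ = 3190 kg/m³, cost = 57.32 $/kg
  molybdenum: E = 331.6 GPa, ρ = 10200 kg/m³, cost = 41.00 $/kg
  brass: E = 109.8 GPa, ρ = 8634 kg/m³, cost = 5.952 $/kg
  borosilicate glass: M = 5.74 MN·m per $
  magnesium alloy: M = 4.47 MN·m per $
  silicon carbide: M = 2.20 MN·m per $
  brass: M = 2.14 MN·m per $
  bronze: M = 1.97 MN·m per $
  molybdenum: M = 0.793 MN·m per $
  epoxy: M = 0.182 MN·m per $
Borosilicate glass has the largest M.

borosilicate glass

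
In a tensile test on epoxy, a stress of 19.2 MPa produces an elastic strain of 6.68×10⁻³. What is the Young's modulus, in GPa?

2.87 GPa

E = σ/ε = 19.2 MPa / 6.68×10⁻³ = 2874 MPa = 2.87 GPa.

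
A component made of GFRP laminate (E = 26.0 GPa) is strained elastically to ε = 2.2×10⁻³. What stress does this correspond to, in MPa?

σ = E·ε = 26000 MPa × 2.2×10⁻³ = 57.2 MPa.

57.2 MPa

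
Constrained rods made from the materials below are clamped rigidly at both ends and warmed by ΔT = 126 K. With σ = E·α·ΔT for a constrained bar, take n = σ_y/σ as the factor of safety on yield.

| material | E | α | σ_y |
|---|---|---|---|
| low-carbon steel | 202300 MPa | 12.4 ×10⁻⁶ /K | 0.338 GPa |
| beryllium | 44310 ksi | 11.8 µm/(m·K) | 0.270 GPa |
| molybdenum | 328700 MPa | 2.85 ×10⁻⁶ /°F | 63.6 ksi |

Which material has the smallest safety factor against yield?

beryllium

Converting E to GPa, α to ×10⁻⁶/K, σ_y to MPa, then σ and n for each:
  low-carbon steel: E = 202.3, α = 12.4, σ_y = 338.0 → σ = 316 MPa, n = 1.07
  beryllium: E = 305.5, α = 11.8, σ_y = 270.0 → σ = 454 MPa, n = 0.594
  molybdenum: E = 328.7, α = 5.13, σ_y = 438.5 → σ = 212 MPa, n = 2.06
The minimum is beryllium at n = 0.594.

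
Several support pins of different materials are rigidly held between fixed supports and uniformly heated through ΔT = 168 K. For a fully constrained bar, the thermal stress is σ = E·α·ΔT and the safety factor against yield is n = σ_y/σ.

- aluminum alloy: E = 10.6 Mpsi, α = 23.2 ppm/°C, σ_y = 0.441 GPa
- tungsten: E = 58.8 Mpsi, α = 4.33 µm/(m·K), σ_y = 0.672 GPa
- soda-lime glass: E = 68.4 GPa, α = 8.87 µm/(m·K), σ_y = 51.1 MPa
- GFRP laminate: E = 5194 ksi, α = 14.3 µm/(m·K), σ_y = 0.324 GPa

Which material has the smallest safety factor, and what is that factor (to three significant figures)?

In consistent units (E in GPa, α in ×10⁻⁶/K, σ_y in MPa):
  aluminum alloy: E = 73.08, α = 23.2, σ_y = 441.0 → σ = 285 MPa, n = 1.55
  tungsten: E = 405.4, α = 4.33, σ_y = 672.0 → σ = 295 MPa, n = 2.28
  soda-lime glass: E = 68.40, α = 8.87, σ_y = 51.10 → σ = 102 MPa, n = 0.501
  GFRP laminate: E = 35.81, α = 14.3, σ_y = 324.0 → σ = 86.0 MPa, n = 3.77
The minimum is soda-lime glass at n = 0.501.

soda-lime glass, n = 0.501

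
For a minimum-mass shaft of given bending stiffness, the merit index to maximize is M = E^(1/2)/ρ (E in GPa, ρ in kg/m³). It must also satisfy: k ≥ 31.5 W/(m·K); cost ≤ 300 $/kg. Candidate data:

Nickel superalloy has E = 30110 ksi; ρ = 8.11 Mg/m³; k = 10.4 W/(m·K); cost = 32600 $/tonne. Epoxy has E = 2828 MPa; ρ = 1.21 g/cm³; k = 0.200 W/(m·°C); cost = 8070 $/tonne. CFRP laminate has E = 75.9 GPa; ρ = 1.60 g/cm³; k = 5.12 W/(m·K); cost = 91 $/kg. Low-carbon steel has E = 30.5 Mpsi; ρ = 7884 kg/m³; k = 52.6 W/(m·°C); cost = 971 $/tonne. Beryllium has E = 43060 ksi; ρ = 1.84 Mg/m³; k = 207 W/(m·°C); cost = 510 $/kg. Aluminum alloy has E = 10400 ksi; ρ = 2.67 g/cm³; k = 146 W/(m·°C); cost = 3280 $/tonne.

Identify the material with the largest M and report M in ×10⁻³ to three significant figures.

Screen on constraints: k ≥ 31.5 W/(m·K); cost ≤ 300 $/kg. Survivors: low-carbon steel, aluminum alloy.
In SI units:
  low-carbon steel: E = 210.3 GPa, ρ = 7884 kg/m³
  aluminum alloy: E = 71.71 GPa, ρ = 2670 kg/m³
  aluminum alloy: M = 3.17×10⁻³
  low-carbon steel: M = 1.84×10⁻³
Aluminum alloy ranks first.

aluminum alloy, M = 3.17×10⁻³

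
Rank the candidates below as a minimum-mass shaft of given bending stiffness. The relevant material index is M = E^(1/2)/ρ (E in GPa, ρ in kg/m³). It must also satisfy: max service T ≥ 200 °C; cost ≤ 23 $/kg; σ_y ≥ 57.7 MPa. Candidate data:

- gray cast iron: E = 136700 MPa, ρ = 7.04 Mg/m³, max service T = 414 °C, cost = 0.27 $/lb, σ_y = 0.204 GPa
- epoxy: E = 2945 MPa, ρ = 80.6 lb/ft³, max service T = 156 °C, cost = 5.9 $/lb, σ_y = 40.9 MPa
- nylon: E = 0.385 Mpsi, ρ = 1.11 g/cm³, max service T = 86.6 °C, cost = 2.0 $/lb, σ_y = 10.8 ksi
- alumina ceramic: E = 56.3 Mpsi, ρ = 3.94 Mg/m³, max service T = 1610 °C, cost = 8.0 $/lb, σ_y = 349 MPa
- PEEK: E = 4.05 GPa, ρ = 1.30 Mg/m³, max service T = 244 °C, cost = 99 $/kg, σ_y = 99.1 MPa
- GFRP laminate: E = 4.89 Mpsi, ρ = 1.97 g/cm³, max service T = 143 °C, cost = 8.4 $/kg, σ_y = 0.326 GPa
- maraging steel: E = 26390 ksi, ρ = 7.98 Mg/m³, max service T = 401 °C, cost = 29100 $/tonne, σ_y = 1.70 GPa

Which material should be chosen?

alumina ceramic

Screen on constraints: max service T ≥ 200 °C; cost ≤ 23 $/kg; σ_y ≥ 57.7 MPa. Survivors: gray cast iron, alumina ceramic.
Normalizing units and computing the index:
  gray cast iron: E = 136.7 GPa, ρ = 7040 kg/m³
  alumina ceramic: E = 388.2 GPa, ρ = 3940 kg/m³
  alumina ceramic: M = 5.00×10⁻³
  gray cast iron: M = 1.66×10⁻³
Highest index: alumina ceramic.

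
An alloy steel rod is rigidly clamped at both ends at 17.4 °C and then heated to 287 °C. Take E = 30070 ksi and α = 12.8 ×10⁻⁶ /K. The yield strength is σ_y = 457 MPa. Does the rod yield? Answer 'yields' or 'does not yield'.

E = 30070 ksi = 207.3 GPa.
ΔT = 269.6 K. Constrained thermal stress σ = E·α·ΔT = 207.3×10³ MPa × 12.8×10⁻⁶ × 269.6 = 715 MPa (compressive).
Compare to σ_y = 457 MPa: σ ≥ σ_y, so it yields.

yields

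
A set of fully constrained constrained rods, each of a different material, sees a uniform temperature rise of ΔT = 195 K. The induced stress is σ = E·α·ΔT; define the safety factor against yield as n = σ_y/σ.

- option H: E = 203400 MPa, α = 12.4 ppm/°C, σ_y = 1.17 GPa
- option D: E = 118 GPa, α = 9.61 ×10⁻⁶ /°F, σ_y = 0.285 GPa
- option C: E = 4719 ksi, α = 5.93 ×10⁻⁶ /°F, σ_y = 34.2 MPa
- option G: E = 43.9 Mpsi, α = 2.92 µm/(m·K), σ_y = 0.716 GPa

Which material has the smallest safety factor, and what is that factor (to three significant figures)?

option C, n = 0.505

Converting E to GPa, α to ×10⁻⁶/K, σ_y to MPa, then σ and n for each:
  option H: E = 203.4, α = 12.4, σ_y = 1170 → σ = 492 MPa, n = 2.38
  option D: E = 118.0, α = 17.3, σ_y = 285.0 → σ = 398 MPa, n = 0.716
  option C: E = 32.54, α = 10.7, σ_y = 34.20 → σ = 67.7 MPa, n = 0.505
  option G: E = 302.7, α = 2.92, σ_y = 716.0 → σ = 172 MPa, n = 4.15
Smallest n: option C with n = 0.505.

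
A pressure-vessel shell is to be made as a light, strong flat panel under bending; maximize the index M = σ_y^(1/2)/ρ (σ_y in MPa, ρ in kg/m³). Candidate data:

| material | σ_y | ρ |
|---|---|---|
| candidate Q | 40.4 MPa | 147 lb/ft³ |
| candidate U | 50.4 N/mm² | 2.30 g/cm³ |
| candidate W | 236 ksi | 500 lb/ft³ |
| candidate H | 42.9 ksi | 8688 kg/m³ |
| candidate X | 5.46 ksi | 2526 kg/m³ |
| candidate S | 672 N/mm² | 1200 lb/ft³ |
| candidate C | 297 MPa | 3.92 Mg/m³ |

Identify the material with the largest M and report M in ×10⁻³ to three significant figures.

candidate W, M = 5.04×10⁻³

Normalizing units and computing the index:
  candidate Q: σ_y = 40.40 MPa, ρ = 2355 kg/m³
  candidate U: σ_y = 50.40 MPa, ρ = 2300 kg/m³
  candidate W: σ_y = 1627 MPa, ρ = 8009 kg/m³
  candidate H: σ_y = 295.8 MPa, ρ = 8688 kg/m³
  candidate X: σ_y = 37.65 MPa, ρ = 2526 kg/m³
  candidate S: σ_y = 672.0 MPa, ρ = 19220 kg/m³
  candidate C: σ_y = 297.0 MPa, ρ = 3920 kg/m³
  candidate W: M = 5.04×10⁻³
  candidate C: M = 4.40×10⁻³
  candidate U: M = 3.09×10⁻³
  candidate Q: M = 2.70×10⁻³
  candidate X: M = 2.43×10⁻³
  candidate H: M = 1.98×10⁻³
  candidate S: M = 1.35×10⁻³
Candidate W has the largest M.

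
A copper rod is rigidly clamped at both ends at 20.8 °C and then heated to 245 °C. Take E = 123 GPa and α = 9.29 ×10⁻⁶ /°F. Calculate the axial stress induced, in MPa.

α = 9.29×10⁻⁶/°F × 9/5 = 16.7×10⁻⁶/K.
ΔT = 224.2 K. Constrained thermal stress σ = E·α·ΔT = 123.0×10³ MPa × 16.7×10⁻⁶ × 224.2 = 461 MPa (compressive).

461 MPa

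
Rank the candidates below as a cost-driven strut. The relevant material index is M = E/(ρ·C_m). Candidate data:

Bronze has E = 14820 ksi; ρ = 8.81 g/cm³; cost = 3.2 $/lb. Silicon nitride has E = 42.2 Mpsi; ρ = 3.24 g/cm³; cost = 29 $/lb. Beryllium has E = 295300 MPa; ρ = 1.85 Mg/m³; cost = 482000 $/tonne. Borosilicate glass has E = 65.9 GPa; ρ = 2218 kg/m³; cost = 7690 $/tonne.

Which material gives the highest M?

Normalizing units and computing the index:
  bronze: E = 102.2 GPa, ρ = 8810 kg/m³, cost = 7.055 $/kg
  silicon nitride: E = 291.0 GPa, ρ = 3240 kg/m³, cost = 63.93 $/kg
  beryllium: E = 295.3 GPa, ρ = 1850 kg/m³, cost = 482.0 $/kg
  borosilicate glass: E = 65.90 GPa, ρ = 2218 kg/m³, cost = 7.690 $/kg
  borosilicate glass: M = 3.86 MN·m per $
  bronze: M = 1.64 MN·m per $
  silicon nitride: M = 1.40 MN·m per $
  beryllium: M = 0.331 MN·m per $
The maximum is for borosilicate glass.

borosilicate glass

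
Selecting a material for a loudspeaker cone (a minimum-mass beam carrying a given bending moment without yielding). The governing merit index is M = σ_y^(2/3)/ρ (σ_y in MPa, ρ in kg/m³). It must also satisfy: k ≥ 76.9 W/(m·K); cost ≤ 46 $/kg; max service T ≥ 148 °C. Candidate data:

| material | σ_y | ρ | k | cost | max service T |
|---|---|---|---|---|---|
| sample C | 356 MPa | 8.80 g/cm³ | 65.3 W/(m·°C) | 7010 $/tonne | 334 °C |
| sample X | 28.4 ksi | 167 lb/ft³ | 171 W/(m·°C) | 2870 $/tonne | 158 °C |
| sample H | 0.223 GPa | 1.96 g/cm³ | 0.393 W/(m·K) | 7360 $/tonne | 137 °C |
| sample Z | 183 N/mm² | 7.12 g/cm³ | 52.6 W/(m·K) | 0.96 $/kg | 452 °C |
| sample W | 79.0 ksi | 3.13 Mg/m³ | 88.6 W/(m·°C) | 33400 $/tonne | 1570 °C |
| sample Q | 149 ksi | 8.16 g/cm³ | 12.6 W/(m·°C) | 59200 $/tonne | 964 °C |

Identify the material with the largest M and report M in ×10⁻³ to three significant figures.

sample W, M = 21.3×10⁻³

Screen on constraints: k ≥ 76.9 W/(m·K); cost ≤ 46 $/kg; max service T ≥ 148 °C. Survivors: sample X, sample W.
Putting every candidate on a common basis:
  sample X: σ_y = 195.8 MPa, ρ = 2675 kg/m³
  sample W: σ_y = 544.7 MPa, ρ = 3130 kg/m³
  sample W: M = 21.3×10⁻³
  sample X: M = 12.6×10⁻³
Sample W has the largest M.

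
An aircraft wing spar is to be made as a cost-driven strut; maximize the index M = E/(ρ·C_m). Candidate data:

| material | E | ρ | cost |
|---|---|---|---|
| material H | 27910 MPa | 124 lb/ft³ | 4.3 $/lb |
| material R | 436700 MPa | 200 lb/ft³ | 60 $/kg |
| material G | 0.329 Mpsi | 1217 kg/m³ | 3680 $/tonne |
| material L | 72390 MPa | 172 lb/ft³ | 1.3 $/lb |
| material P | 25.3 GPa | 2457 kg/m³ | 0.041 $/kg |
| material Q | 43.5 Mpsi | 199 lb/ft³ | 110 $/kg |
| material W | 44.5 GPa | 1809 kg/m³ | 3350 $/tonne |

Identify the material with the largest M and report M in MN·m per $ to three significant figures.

Normalizing units and computing the index:
  material H: E = 27.91 GPa, ρ = 1986 kg/m³, cost = 9.480 $/kg
  material R: E = 436.7 GPa, ρ = 3204 kg/m³, cost = 60.00 $/kg
  material G: E = 2.268 GPa, ρ = 1217 kg/m³, cost = 3.680 $/kg
  material L: E = 72.39 GPa, ρ = 2755 kg/m³, cost = 2.866 $/kg
  material P: E = 25.30 GPa, ρ = 2457 kg/m³, cost = 0.04100 $/kg
  material Q: E = 299.9 GPa, ρ = 3188 kg/m³, cost = 110.0 $/kg
  material W: E = 44.50 GPa, ρ = 1809 kg/m³, cost = 3.350 $/kg
  material P: M = 251 MN·m per $
  material L: M = 9.17 MN·m per $
  material W: M = 7.34 MN·m per $
  material R: M = 2.27 MN·m per $
  material H: M = 1.48 MN·m per $
  material Q: M = 0.855 MN·m per $
  material G: M = 0.506 MN·m per $
Material P ranks first.

material P, M = 251 MN·m per $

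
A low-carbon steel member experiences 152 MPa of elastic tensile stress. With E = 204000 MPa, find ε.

7.45×10⁻⁴

E = 204000 MPa = 204.0 GPa = 204000 MPa.
ε = σ/E = 152 / 204000 = 7.45×10⁻⁴.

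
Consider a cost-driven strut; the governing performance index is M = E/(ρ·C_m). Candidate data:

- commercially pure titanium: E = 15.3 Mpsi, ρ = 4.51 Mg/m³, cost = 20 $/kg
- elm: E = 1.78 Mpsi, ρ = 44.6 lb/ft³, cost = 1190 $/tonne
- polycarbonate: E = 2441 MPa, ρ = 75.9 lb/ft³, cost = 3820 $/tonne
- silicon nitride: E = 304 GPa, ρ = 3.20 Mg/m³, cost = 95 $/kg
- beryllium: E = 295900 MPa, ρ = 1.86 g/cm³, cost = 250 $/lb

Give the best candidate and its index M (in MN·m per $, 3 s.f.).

In SI units:
  commercially pure titanium: E = 105.5 GPa, ρ = 4510 kg/m³, cost = 20.00 $/kg
  elm: E = 12.27 GPa, ρ = 714.4 kg/m³, cost = 1.190 $/kg
  polycarbonate: E = 2.441 GPa, ρ = 1216 kg/m³, cost = 3.820 $/kg
  silicon nitride: E = 304.0 GPa, ρ = 3200 kg/m³, cost = 95.00 $/kg
  beryllium: E = 295.9 GPa, ρ = 1860 kg/m³, cost = 551.1 $/kg
  elm: M = 14.4 MN·m per $
  commercially pure titanium: M = 1.17 MN·m per $
  silicon nitride: M = 1.00 MN·m per $
  polycarbonate: M = 0.526 MN·m per $
  beryllium: M = 0.289 MN·m per $
Highest index: elm.

elm, M = 14.4 MN·m per $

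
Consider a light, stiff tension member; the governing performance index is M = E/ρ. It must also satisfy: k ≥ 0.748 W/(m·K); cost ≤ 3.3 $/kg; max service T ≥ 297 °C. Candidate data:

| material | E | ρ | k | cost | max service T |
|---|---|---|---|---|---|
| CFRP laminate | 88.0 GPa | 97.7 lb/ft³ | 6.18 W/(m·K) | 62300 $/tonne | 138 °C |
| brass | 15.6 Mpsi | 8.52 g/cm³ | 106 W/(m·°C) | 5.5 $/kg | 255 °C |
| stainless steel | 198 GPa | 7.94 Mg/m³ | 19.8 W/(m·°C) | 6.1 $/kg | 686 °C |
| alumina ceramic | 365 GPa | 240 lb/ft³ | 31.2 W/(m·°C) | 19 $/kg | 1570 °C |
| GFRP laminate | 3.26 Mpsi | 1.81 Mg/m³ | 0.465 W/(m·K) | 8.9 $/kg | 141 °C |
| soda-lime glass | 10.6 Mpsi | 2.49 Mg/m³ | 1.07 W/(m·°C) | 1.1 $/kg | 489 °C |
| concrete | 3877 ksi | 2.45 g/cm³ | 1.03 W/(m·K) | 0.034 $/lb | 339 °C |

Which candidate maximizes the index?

Screen on constraints: k ≥ 0.748 W/(m·K); cost ≤ 3.3 $/kg; max service T ≥ 297 °C. Survivors: soda-lime glass, concrete.
In SI units:
  soda-lime glass: E = 73.08 GPa, ρ = 2490 kg/m³
  concrete: E = 26.73 GPa, ρ = 2450 kg/m³
  soda-lime glass: M = 29.4 MN·m/kg
  concrete: M = 10.9 MN·m/kg
The maximum is for soda-lime glass.

soda-lime glass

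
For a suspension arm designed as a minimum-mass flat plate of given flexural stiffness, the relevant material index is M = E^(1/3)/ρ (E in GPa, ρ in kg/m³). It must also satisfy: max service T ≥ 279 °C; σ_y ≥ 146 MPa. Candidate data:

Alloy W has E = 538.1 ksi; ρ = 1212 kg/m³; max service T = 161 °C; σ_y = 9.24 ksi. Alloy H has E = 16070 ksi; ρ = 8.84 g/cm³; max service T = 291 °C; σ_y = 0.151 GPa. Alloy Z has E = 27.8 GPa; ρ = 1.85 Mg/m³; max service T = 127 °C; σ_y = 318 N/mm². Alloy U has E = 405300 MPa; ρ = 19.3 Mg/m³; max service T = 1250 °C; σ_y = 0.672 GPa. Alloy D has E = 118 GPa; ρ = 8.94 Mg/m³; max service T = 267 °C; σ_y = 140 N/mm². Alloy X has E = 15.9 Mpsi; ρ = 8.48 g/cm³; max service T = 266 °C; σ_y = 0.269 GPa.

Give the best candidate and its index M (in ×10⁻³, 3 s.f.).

alloy H, M = 0.543×10⁻³

Screen on constraints: max service T ≥ 279 °C; σ_y ≥ 146 MPa. Survivors: alloy H, alloy U.
Normalizing units and computing the index:
  alloy H: E = 110.8 GPa, ρ = 8840 kg/m³
  alloy U: E = 405.3 GPa, ρ = 19300 kg/m³
  alloy H: M = 0.543×10⁻³
  alloy U: M = 0.383×10⁻³
The maximum is for alloy H.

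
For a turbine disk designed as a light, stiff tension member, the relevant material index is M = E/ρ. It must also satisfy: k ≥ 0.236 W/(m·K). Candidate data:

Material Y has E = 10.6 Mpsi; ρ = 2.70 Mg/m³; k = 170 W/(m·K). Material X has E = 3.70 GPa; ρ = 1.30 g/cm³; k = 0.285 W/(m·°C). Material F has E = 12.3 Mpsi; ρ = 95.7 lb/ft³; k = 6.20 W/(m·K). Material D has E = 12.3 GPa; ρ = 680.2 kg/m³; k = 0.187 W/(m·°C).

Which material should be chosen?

Screen on constraints: k ≥ 0.236 W/(m·K). Survivors: material Y, material X, material F.
After converting to SI:
  material Y: E = 73.08 GPa, ρ = 2700 kg/m³
  material X: E = 3.700 GPa, ρ = 1300 kg/m³
  material F: E = 84.81 GPa, ρ = 1533 kg/m³
  material F: M = 55.3 MN·m/kg
  material Y: M = 27.1 MN·m/kg
  material X: M = 2.85 MN·m/kg
Material F ranks first.

material F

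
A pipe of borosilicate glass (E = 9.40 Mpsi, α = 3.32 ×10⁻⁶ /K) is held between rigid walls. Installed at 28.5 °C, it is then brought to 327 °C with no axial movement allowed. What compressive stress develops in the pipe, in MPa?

64.2 MPa

E = 9.40 Mpsi = 64.81 GPa.
ΔT = 298.5 K. Constrained thermal stress σ = E·α·ΔT = 64.81×10³ MPa × 3.32×10⁻⁶ × 298.5 = 64.2 MPa (compressive).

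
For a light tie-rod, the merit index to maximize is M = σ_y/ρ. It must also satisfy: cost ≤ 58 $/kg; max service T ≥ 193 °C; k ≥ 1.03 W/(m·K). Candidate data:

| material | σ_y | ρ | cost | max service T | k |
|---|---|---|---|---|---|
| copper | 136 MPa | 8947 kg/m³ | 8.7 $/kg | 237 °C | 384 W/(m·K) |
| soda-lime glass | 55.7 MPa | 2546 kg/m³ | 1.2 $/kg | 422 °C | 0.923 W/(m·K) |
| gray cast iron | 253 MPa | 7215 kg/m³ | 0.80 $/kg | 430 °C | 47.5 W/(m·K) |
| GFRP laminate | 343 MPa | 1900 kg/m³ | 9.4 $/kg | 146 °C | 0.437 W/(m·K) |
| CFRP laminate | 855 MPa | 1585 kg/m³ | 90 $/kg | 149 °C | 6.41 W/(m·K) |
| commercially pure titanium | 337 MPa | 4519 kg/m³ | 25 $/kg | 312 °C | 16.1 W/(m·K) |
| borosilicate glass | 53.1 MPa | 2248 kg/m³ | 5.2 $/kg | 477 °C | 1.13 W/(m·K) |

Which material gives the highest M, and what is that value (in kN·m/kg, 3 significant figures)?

Screen on constraints: cost ≤ 58 $/kg; max service T ≥ 193 °C; k ≥ 1.03 W/(m·K). Survivors: copper, gray cast iron, commercially pure titanium, borosilicate glass.
Computing M directly (units already consistent):
  commercially pure titanium: M = 74.6 kN·m/kg
  gray cast iron: M = 35.1 kN·m/kg
  borosilicate glass: M = 23.6 kN·m/kg
  copper: M = 15.2 kN·m/kg
The maximum is for commercially pure titanium.

commercially pure titanium, M = 74.6 kN·m/kg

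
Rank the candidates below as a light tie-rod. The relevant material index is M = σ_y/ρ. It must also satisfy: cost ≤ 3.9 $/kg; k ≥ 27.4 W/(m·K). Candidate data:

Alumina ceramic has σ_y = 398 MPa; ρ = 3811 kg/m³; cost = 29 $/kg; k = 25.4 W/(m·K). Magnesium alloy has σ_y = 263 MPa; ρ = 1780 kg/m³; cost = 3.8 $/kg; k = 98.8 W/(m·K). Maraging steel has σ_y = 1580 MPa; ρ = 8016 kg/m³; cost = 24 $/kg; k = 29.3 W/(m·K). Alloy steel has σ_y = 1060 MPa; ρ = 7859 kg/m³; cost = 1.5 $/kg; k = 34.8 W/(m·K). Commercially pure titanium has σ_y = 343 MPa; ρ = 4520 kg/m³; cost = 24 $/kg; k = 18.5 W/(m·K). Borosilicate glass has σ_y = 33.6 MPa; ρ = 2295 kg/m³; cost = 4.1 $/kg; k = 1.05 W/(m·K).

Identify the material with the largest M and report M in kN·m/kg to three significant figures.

Screen on constraints: cost ≤ 3.9 $/kg; k ≥ 27.4 W/(m·K). Survivors: magnesium alloy, alloy steel.
Evaluate M for each candidate:
  magnesium alloy: M = 148 kN·m/kg
  alloy steel: M = 135 kN·m/kg
Highest index: magnesium alloy.

magnesium alloy, M = 148 kN·m/kg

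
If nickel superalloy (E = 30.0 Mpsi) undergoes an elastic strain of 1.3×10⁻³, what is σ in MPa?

E = 30.0 Mpsi = 206.8 GPa.
σ = E·ε = 206800 MPa × 1.3×10⁻³ = 269 MPa.

269 MPa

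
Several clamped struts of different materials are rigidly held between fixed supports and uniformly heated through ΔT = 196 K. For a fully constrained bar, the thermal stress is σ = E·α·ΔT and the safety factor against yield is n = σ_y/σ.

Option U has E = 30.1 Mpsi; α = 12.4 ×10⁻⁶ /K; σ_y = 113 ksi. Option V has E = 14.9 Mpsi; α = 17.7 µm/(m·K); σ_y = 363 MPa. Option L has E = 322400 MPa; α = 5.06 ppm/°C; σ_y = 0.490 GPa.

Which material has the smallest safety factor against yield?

With everything in SI (GPa, ×10⁻⁶/K, MPa):
  option U: E = 207.5, α = 12.4, σ_y = 779.1 → σ = 504 MPa, n = 1.54
  option V: E = 102.7, α = 17.7, σ_y = 363.0 → σ = 356 MPa, n = 1.02
  option L: E = 322.4, α = 5.06, σ_y = 490.0 → σ = 320 MPa, n = 1.53
Option V has the lowest safety factor, n = 1.02.

option V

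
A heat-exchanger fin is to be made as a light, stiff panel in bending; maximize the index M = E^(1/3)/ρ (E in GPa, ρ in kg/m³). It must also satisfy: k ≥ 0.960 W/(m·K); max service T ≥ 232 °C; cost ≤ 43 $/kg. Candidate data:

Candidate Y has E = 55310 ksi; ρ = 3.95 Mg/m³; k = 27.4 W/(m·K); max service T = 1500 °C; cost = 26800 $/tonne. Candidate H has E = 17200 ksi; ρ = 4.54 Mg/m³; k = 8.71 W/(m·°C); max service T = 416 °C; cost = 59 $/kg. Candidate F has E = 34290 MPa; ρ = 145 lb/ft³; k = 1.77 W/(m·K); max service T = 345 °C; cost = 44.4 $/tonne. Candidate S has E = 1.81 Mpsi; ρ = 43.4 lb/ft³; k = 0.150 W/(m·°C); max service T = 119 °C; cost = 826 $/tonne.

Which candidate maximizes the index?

Screen on constraints: k ≥ 0.960 W/(m·K); max service T ≥ 232 °C; cost ≤ 43 $/kg. Survivors: candidate Y, candidate F.
After converting to SI:
  candidate Y: E = 381.3 GPa, ρ = 3950 kg/m³
  candidate F: E = 34.29 GPa, ρ = 2323 kg/m³
  candidate Y: M = 1.84×10⁻³
  candidate F: M = 1.40×10⁻³
The maximum is for candidate Y.

candidate Y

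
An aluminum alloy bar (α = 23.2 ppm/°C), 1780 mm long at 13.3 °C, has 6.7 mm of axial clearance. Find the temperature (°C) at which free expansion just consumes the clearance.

176 °C

α·L₀·ΔT = 6.7 mm ⇒ ΔT = 6.7 / (23.2×10⁻⁶ × 1780.0) = 162.2 K.
T = 13.3 + 162.2 = 175.5 °C.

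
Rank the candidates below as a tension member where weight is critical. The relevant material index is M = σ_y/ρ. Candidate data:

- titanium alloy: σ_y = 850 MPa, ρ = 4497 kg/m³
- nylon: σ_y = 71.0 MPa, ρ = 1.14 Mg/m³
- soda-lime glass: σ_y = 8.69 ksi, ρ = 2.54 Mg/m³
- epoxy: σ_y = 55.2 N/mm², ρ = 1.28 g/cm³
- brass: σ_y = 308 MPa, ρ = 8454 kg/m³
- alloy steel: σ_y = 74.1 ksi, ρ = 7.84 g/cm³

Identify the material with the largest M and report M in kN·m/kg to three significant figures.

In SI units:
  titanium alloy: σ_y = 850.0 MPa, ρ = 4497 kg/m³
  nylon: σ_y = 71.00 MPa, ρ = 1140 kg/m³
  soda-lime glass: σ_y = 59.92 MPa, ρ = 2540 kg/m³
  epoxy: σ_y = 55.20 MPa, ρ = 1280 kg/m³
  brass: σ_y = 308.0 MPa, ρ = 8454 kg/m³
  alloy steel: σ_y = 510.9 MPa, ρ = 7840 kg/m³
  titanium alloy: M = 189 kN·m/kg
  alloy steel: M = 65.2 kN·m/kg
  nylon: M = 62.3 kN·m/kg
  epoxy: M = 43.1 kN·m/kg
  brass: M = 36.4 kN·m/kg
  soda-lime glass: M = 23.6 kN·m/kg
Titanium alloy has the largest M.

titanium alloy, M = 189 kN·m/kg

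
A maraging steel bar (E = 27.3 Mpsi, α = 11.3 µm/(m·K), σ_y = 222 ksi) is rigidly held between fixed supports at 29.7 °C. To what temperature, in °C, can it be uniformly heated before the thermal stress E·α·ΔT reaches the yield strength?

749 °C

E = 27.3 Mpsi = 188.2 GPa.
σ_y = 222 ksi = 1531 MPa.
E·α·ΔT = 1531 MPa ⇒ ΔT = 1531 / (188.2×10³ × 11.3×10⁻⁶) = 719.6 K.
T = 29.7 + 719.6 = 749.3 °C.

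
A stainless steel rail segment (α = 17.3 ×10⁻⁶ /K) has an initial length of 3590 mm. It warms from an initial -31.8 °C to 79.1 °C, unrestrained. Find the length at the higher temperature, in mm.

ΔT = 79.1 − (-31.8) = 110.9 K.
ΔL = α·L₀·ΔT = 17.3×10⁻⁶ × 3590 mm × 110.9 K = 6.89 mm.
L = L₀ + ΔL = 3590 + 6.89 = 3596.9 mm.

3596.9 mm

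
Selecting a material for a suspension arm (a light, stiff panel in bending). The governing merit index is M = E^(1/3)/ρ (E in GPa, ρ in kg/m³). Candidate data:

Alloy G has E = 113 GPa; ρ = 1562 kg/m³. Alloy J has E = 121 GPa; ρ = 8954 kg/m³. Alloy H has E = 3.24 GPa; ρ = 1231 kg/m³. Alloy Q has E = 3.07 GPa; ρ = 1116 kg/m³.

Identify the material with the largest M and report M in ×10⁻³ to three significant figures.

Evaluate M for each candidate:
  alloy G: M = 3.10×10⁻³
  alloy Q: M = 1.30×10⁻³
  alloy H: M = 1.20×10⁻³
  alloy J: M = 0.552×10⁻³
Alloy G ranks first.

alloy G, M = 3.10×10⁻³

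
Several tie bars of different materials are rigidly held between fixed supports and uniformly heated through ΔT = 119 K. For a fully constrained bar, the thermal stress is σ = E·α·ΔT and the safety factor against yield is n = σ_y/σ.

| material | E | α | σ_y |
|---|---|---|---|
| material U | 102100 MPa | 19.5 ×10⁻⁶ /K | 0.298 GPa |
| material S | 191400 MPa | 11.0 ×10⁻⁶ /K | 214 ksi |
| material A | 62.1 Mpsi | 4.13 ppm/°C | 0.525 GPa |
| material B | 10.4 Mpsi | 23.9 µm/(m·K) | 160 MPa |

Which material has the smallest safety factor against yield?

Converting E to GPa, α to ×10⁻⁶/K, σ_y to MPa, then σ and n for each:
  material U: E = 102.1, α = 19.5, σ_y = 298.0 → σ = 237 MPa, n = 1.26
  material S: E = 191.4, α = 11.0, σ_y = 1475 → σ = 251 MPa, n = 5.89
  material A: E = 428.2, α = 4.13, σ_y = 525.0 → σ = 210 MPa, n = 2.49
  material B: E = 71.71, α = 23.9, σ_y = 160.0 → σ = 204 MPa, n = 0.785
Smallest n: material B with n = 0.785.

material B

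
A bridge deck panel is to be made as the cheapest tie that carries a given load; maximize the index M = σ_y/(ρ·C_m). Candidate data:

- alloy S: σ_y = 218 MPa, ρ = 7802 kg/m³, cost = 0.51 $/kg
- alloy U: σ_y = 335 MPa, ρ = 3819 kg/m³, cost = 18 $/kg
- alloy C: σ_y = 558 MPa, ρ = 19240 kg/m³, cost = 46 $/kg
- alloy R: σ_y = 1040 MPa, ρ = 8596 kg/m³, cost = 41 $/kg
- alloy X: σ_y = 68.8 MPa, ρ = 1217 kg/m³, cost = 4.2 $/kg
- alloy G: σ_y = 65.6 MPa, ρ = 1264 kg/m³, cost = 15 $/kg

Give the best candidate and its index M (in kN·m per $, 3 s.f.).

Computing M directly (units already consistent):
  alloy S: M = 54.8 kN·m per $
  alloy X: M = 13.5 kN·m per $
  alloy U: M = 4.87 kN·m per $
  alloy G: M = 3.46 kN·m per $
  alloy R: M = 2.95 kN·m per $
  alloy C: M = 0.630 kN·m per $
The maximum is for alloy S.

alloy S, M = 54.8 kN·m per $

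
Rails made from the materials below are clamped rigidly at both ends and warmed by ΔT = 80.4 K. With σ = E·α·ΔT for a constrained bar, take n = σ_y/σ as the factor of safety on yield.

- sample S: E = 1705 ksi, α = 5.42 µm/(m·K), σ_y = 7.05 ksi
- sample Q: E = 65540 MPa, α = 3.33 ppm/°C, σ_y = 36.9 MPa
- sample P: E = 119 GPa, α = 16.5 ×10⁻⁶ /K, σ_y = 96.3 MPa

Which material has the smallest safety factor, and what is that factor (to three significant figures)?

With everything in SI (GPa, ×10⁻⁶/K, MPa):
  sample S: E = 11.76, α = 5.42, σ_y = 48.61 → σ = 5.12 MPa, n = 9.49
  sample Q: E = 65.54, α = 3.33, σ_y = 36.90 → σ = 17.5 MPa, n = 2.10
  sample P: E = 119.0, α = 16.5, σ_y = 96.30 → σ = 158 MPa, n = 0.610
The minimum is sample P at n = 0.610.

sample P, n = 0.610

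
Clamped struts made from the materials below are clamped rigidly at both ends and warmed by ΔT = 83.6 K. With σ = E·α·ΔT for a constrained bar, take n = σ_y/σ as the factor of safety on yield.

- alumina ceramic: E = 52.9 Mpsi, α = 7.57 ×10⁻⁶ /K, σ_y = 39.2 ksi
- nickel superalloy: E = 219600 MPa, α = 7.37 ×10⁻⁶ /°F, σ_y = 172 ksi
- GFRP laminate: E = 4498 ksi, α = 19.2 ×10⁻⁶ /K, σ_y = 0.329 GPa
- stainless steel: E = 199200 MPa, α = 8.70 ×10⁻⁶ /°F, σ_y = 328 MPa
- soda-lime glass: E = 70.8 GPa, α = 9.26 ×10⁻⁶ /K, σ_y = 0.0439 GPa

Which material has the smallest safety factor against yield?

soda-lime glass

With everything in SI (GPa, ×10⁻⁶/K, MPa):
  alumina ceramic: E = 364.7, α = 7.57, σ_y = 270.3 → σ = 231 MPa, n = 1.17
  nickel superalloy: E = 219.6, α = 13.3, σ_y = 1186 → σ = 244 MPa, n = 4.87
  GFRP laminate: E = 31.01, α = 19.2, σ_y = 329.0 → σ = 49.8 MPa, n = 6.61
  stainless steel: E = 199.2, α = 15.7, σ_y = 328.0 → σ = 261 MPa, n = 1.26
  soda-lime glass: E = 70.80, α = 9.26, σ_y = 43.90 → σ = 54.8 MPa, n = 0.801
The minimum is soda-lime glass at n = 0.801.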